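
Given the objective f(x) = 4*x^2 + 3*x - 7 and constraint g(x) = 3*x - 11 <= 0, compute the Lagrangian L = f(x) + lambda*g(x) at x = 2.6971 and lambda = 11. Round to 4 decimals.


Step 1: Evaluate f(x).
f(2.6971) = 4*2.6971^2 + 3*2.6971 - 7 = 30.1887
Step 2: Evaluate g(x).
g(2.6971) = 3*2.6971 - 11 = -2.9087
Step 3: Compute Lagrangian.
L = 30.1887 + 11*-2.9087 = -1.807


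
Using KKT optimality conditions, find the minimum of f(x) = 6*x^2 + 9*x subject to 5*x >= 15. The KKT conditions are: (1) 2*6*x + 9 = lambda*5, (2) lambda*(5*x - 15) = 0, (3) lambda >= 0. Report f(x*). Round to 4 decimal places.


Step 1: Try lambda = 0 (constraint inactive).
x_unc = -9/(2*6) = -0.75
Check: 5*-0.75 = -3.75 < 15 -- violated!
Step 2: Constraint must be active: 5*x = 15
x* = 15/5 = 3.0
lambda = (2*6*3.0 + 9)/5 = 9.0
Step 3: Compute optimal value.
f(x*) = 6*3.0^2 + 9*3.0 = 81.0


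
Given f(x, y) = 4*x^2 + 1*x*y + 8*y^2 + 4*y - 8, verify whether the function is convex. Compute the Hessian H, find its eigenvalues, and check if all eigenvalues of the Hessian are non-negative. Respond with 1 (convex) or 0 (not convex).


The Hessian of f(x,y) = 4*x^2 + 1*x*y + 8*y^2 + 4*y - 8 is:
H = [[8, 1], [1, 16]]
Trace = 8 + 16 = 24
Determinant = 8*16 - (1)^2 = 127
Discriminant = (24)^2 - 4*127 = 68.0
Eigenvalues: lambda_1 = 7.8769, lambda_2 = 16.1231
The function is convex.

1


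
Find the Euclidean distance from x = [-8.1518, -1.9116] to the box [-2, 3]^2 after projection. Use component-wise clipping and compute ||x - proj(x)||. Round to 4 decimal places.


Project each component onto [-2, 3].
clip(-8.1518) = -2.0, clip(-1.9116) = -1.9116
Projection = [-2.0, -1.9116]
Squared diffs: [37.8446, 0.0]
Distance = sqrt(37.8446) = 6.1518


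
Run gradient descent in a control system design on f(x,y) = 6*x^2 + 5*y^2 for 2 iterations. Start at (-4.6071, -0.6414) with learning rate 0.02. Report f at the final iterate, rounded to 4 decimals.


Gradient descent on f(x,y) = 6*x^2 + 5*y^2.
Starting point: (-4.6071, -0.6414), alpha = 0.02
Step 1: grad_x = 2*6*-4.6071 = -55.2852, grad_y = 2*5*-0.6414 = -6.414
  x_1 = -4.6071 - 0.02*-55.2852 = -3.5014
  y_1 = -0.6414 - 0.02*-6.414 = -0.5131
Step 2: grad_x = 2*6*-3.5014 = -42.0168, grad_y = 2*5*-0.5131 = -5.1312
  x_2 = -3.5014 - 0.02*-42.0168 = -2.6611
  y_2 = -0.5131 - 0.02*-5.1312 = -0.4105
f(-2.6611, -0.4105) = 6*(-2.6611)^2 + 5*(-0.4105)^2 = 43.33


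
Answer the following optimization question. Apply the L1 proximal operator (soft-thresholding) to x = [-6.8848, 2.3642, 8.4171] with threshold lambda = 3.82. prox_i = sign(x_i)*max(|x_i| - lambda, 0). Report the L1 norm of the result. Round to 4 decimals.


Soft-thresholding with lambda = 3.82:
prox(-6.8848) = sign(-6.8848)*max(|-6.8848| - 3.82, 0) = -3.0648
prox(2.3642) = sign(2.3642)*max(|2.3642| - 3.82, 0) = 0.0
prox(8.4171) = sign(8.4171)*max(|8.4171| - 3.82, 0) = 4.5971
prox(x) = [-3.0648, 0.0, 4.5971]
||prox(x)||_1 = 3.0648 + 0.0 + 4.5971 = 7.6619


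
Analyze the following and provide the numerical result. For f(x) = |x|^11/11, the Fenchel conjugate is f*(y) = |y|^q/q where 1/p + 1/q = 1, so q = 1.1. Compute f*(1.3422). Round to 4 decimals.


The conjugate exponent q satisfies 1/p + 1/q = 1.
p = 11, so q = 11/(11 - 1) = 1.1
|y|^q = 1.3422^1.1 = 1.3823
f*(1.3422) = 1.3823 / 1.1 = 1.2566


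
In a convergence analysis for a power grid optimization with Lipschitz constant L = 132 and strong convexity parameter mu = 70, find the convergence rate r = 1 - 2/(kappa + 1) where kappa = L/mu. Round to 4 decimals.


Step 1: Compute the condition number.
kappa = L/mu = 132/70 = 1.8857
Step 2: Compute the convergence rate.
r = 1 - 2/(kappa + 1) = 1 - 2*mu/(L + mu) = (L - mu)/(L + mu) = 62/202 = 0.3069


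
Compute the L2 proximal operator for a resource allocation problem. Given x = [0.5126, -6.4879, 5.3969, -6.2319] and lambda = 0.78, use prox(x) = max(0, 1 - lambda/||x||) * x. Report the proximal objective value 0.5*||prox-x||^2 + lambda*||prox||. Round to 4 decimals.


Step 1: Compute ||x||.
||x|| = 10.5033
Step 2: Compute scaling factor.
scale = max(0, 1 - 0.78/10.5033) = 0.9257
Step 3: prox(x) = [0.4745, -6.0061, 4.9961, -5.7691]
||prox(x)|| = 9.7233
Step 4: Proximal objective.
0.5*||prox-x||^2 = 0.3042
lambda*||prox|| = 7.5842
Total = 7.8884


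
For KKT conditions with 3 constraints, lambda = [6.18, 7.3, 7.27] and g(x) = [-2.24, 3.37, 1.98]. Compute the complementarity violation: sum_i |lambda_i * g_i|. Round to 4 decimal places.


KKT complementary slackness check:
lambda_1 * g_1 = 6.18 * -2.24 = -13.8432
lambda_2 * g_2 = 7.3 * 3.37 = 24.601
lambda_3 * g_3 = 7.27 * 1.98 = 14.3946
Total violation = 13.8432 + 24.601 + 14.3946 = 52.8388


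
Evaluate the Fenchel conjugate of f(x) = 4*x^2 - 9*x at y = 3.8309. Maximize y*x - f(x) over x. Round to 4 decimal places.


f*(y) = sup_x {y*x - a*x^2 - b*x} = sup_x {(y-b)*x - a*x^2}
FOC: (y - b) - 2a*x = 0 => x* = (y - b)/(2a)
x* = (3.8309 + 9)/(2*4) = 1.6039
f*(3.8309) = (y-b)^2/(4a) = (3.8309 + 9)^2/(4*4)
= 164.632/16 = 10.2895


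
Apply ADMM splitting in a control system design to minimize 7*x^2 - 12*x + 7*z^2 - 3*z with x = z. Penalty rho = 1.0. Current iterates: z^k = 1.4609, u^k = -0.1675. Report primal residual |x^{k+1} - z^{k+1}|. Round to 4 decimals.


ADMM iteration with rho = 1.0, z^k = 1.4609, u^k = -0.1675
Step 1: x-update.
Minimize 7*x^2 - 12*x + (1.0/2)*(x - 1.4609 - 0.1675)^2
FOC: (2*7 + 1.0)*x = 12 + 1.0*(1.4609 + 0.1675)
x^{k+1} = 0.9086
Step 2: z-update.
Minimize 7*z^2 - 3*z + (1.0/2)*(0.9086 - z - 0.1675)^2
FOC: (2*7 + 1.0)*z = 3 + 1.0*(0.9086 - 0.1675)
z^{k+1} = 0.2494
Step 3: u-update.
u^{k+1} = -0.1675 + 0.9086 - 0.2494 = 0.4917
Step 4: Primal residual = |0.9086 - 0.2494| = 0.6592


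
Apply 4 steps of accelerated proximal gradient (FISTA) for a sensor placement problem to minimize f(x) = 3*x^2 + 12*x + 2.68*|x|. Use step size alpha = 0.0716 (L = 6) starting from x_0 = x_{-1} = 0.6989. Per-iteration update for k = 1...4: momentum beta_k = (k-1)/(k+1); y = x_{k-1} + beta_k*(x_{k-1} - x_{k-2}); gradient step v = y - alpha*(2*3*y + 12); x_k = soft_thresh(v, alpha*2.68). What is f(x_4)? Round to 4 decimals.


FISTA on f(x) = 3*x^2 + 12*x + 2.68*|x|
L = 6, alpha = 0.0716
Iteration 1: beta = 0.0, y = 0.6989 + 0.0*(0.6989 - 0.6989) = 0.6989
  grad(y) = 16.1934, v = y - alpha*grad = -0.4605
  prox(v) = soft_thresh(-0.4605, 0.1919) = -0.2687
Iteration 2: beta = 0.3333, y = -0.2687 + 0.3333*(-0.2687 - 0.6989) = -0.5912
  grad(y) = 8.4529, v = y - alpha*grad = -1.1964
  prox(v) = soft_thresh(-1.1964, 0.1919) = -1.0045
Iteration 3: beta = 0.5, y = -1.0045 + 0.5*(-1.0045 + 0.2687) = -1.3725
  grad(y) = 3.7653, v = y - alpha*grad = -1.642
  prox(v) = soft_thresh(-1.642, 0.1919) = -1.4502
Iteration 4: beta = 0.6, y = -1.4502 + 0.6*(-1.4502 + 1.0045) = -1.7175
  grad(y) = 1.6948, v = y - alpha*grad = -1.8389
  prox(v) = soft_thresh(-1.8389, 0.1919) = -1.647
f(x_4) = 3*(-1.647)^2 + 12*(-1.647) + 2.68*|-1.647| = -7.2122


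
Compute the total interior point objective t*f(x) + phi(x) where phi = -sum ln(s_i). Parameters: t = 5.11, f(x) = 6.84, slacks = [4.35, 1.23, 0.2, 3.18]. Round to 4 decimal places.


Step 1: Compute log-barrier.
ln values: [1.4702, 0.207, -1.6094, 1.1569]
phi = -(1.4702 + 0.207 - 1.6094 + 1.1569) = -1.2246
Step 2: Compute augmented objective.
t*f(x) = 5.11*6.84 = 34.9524
Total = 34.9524 - 1.2246 = 33.7278


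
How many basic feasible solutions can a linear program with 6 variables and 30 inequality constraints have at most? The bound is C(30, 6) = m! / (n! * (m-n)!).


Each vertex corresponds to some choice of n active constraints out of m, so the number of vertices is at most C(m, n) = m! / (n!(m-n)!).
m = 30, n = 6
Numerator: 30 * 29 * 28 * 27 * 26 * 25
Denominator: 6! = 720
C(30, 6) = 593775


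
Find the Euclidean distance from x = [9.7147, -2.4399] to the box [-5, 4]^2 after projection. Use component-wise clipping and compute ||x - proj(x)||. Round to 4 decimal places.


Project each component onto [-5, 4].
clip(9.7147) = 4.0, clip(-2.4399) = -2.4399
Projection = [4.0, -2.4399]
Squared diffs: [32.6578, 0.0]
Distance = sqrt(32.6578) = 5.7147


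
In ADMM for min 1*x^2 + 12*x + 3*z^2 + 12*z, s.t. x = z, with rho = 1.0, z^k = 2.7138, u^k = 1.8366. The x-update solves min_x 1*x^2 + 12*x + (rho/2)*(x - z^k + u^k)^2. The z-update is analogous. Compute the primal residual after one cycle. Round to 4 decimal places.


ADMM iteration with rho = 1.0, z^k = 2.7138, u^k = 1.8366
Step 1: x-update.
Minimize 1*x^2 + 12*x + (1.0/2)*(x - 2.7138 + 1.8366)^2
FOC: (2*1 + 1.0)*x = -12 + 1.0*(2.7138 - 1.8366)
x^{k+1} = -3.7076
Step 2: z-update.
Minimize 3*z^2 + 12*z + (1.0/2)*(-3.7076 - z + 1.8366)^2
FOC: (2*3 + 1.0)*z = -12 + 1.0*(-3.7076 + 1.8366)
z^{k+1} = -1.9816
Step 3: u-update.
u^{k+1} = 1.8366 - 3.7076 + 1.9816 = 0.1106
Step 4: Primal residual = |-3.7076 + 1.9816| = 1.726


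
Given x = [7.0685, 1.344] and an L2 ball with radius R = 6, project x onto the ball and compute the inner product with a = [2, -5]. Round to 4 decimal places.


Step 1: Compute ||x|| (intermediates to 6 decimals).
||x|| = sqrt(7.0685^2 + 1.344^2) = 7.195139
Step 2: Project.
Since ||x|| > R, scale = R/||x|| = 6/7.195139 = 0.833896, proj(x) = scale * x
proj(x) = [5.894394, 1.120756]
Step 3: Dot product.
a^T * proj(x) = 2*5.894394 - 5*1.120756 = 6.185


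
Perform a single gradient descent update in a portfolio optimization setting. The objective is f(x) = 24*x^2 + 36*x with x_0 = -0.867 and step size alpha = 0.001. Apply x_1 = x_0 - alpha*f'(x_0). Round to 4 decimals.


We compute the gradient at x_0 and apply the update.
f'(x) = 48*x + 36
f'(-0.867) = 48*-0.867 + 36 = -5.616
x_1 = -0.867 - 0.001*-5.616 = -0.8614


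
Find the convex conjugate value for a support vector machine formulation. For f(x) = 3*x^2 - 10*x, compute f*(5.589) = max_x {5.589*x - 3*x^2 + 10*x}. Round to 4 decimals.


f*(y) = sup_x {y*x - a*x^2 - b*x} = sup_x {(y-b)*x - a*x^2}
FOC: (y - b) - 2a*x = 0 => x* = (y - b)/(2a)
x* = (5.589 + 10)/(2*3) = 2.5982
f*(5.589) = (y-b)^2/(4a) = (5.589 + 10)^2/(4*3)
= 243.0169/12 = 20.2514


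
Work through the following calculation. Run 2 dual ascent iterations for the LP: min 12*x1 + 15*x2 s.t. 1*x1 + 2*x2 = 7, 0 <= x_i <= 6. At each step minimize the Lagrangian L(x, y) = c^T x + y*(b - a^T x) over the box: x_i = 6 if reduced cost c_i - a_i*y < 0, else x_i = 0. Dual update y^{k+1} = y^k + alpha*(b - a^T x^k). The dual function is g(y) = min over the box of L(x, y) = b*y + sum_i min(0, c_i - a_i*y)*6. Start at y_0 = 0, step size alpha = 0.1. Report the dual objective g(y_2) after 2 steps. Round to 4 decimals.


Dual ascent for LP: min 12*x1 + 15*x2, 1*x1 + 2*x2 = 7, 0 <= x_i <= 6
Step 1: y^k = 0.0, reduced costs: (12.0, 15.0)
  x^k = (0.0, 0.0), subgradient = b - a^T x = 7.0
  y^{k+1} = 0.0 + 0.1*7.0 = 0.7
Step 2: y^k = 0.7, reduced costs: (11.3, 13.6)
  x^k = (0.0, 0.0), subgradient = b - a^T x = 7.0
  y^{k+1} = 0.7 + 0.1*7.0 = 1.4
Dual objective at y_2 = 1.4: reduced costs (10.6, 12.2), box minimizer x = (0.0, 0.0)
g(y_2) = b*y + (c1 - a1*y)*x1 + (c2 - a2*y)*x2 = 7*1.4 + 10.6*0.0 + 12.2*0.0 = 9.8 + 0.0 + 0.0 = 9.8


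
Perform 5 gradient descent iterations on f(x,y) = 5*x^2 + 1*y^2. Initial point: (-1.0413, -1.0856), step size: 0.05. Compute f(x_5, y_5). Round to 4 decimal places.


Gradient descent on f(x,y) = 5*x^2 + 1*y^2.
Starting point: (-1.0413, -1.0856), alpha = 0.05
Step 1: grad_x = 2*5*-1.0413 = -10.413, grad_y = 2*1*-1.0856 = -2.1712
  x_1 = -1.0413 - 0.05*-10.413 = -0.5207
  y_1 = -1.0856 - 0.05*-2.1712 = -0.977
Step 2: grad_x = 2*5*-0.5207 = -5.2065, grad_y = 2*1*-0.977 = -1.9541
  x_2 = -0.5207 - 0.05*-5.2065 = -0.2603
  y_2 = -0.977 - 0.05*-1.9541 = -0.8793
Step 3: grad_x = 2*5*-0.2603 = -2.6033, grad_y = 2*1*-0.8793 = -1.7587
  x_3 = -0.2603 - 0.05*-2.6033 = -0.1302
  y_3 = -0.8793 - 0.05*-1.7587 = -0.7914
Step 4: grad_x = 2*5*-0.1302 = -1.3016, grad_y = 2*1*-0.7914 = -1.5828
  x_4 = -0.1302 - 0.05*-1.3016 = -0.0651
  y_4 = -0.7914 - 0.05*-1.5828 = -0.7123
Step 5: grad_x = 2*5*-0.0651 = -0.6508, grad_y = 2*1*-0.7123 = -1.4245
  x_5 = -0.0651 - 0.05*-0.6508 = -0.0325
  y_5 = -0.7123 - 0.05*-1.4245 = -0.641
f(-0.0325, -0.641) = 5*(-0.0325)^2 + 1*(-0.641)^2 = 0.4162


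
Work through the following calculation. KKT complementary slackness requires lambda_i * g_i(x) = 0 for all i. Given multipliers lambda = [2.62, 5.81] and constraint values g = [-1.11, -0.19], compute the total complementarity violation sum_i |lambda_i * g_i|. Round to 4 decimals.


KKT complementary slackness check:
lambda_1 * g_1 = 2.62 * -1.11 = -2.9082
lambda_2 * g_2 = 5.81 * -0.19 = -1.1039
Total violation = 2.9082 + 1.1039 = 4.0121


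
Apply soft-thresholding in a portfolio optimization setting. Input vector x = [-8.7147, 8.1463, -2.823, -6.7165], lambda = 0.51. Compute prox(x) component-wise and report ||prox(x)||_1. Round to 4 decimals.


Soft-thresholding with lambda = 0.51:
prox(-8.7147) = sign(-8.7147)*max(|-8.7147| - 0.51, 0) = -8.2047
prox(8.1463) = sign(8.1463)*max(|8.1463| - 0.51, 0) = 7.6363
prox(-2.823) = sign(-2.823)*max(|-2.823| - 0.51, 0) = -2.313
prox(-6.7165) = sign(-6.7165)*max(|-6.7165| - 0.51, 0) = -6.2065
prox(x) = [-8.2047, 7.6363, -2.313, -6.2065]
||prox(x)||_1 = 8.2047 + 7.6363 + 2.313 + 6.2065 = 24.3605


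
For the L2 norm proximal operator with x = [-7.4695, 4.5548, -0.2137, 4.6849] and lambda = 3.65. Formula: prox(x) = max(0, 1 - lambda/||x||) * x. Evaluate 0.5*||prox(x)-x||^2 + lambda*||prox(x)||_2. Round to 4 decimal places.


Step 1: Compute ||x||.
||x|| = 9.9264
Step 2: Compute scaling factor.
scale = max(0, 1 - 3.65/9.9264) = 0.6323
Step 3: prox(x) = [-4.7229, 2.88, -0.1351, 2.9622]
||prox(x)|| = 6.2764
Step 4: Proximal objective.
0.5*||prox-x||^2 = 6.6613
lambda*||prox|| = 22.9089
Total = 29.5701


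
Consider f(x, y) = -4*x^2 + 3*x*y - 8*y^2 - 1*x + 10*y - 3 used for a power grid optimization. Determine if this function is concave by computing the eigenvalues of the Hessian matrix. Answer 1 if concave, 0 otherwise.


The Hessian of f(x,y) = -4*x^2 + 3*x*y - 8*y^2 - 1*x + 10*y - 3 is:
H = [[-8, 3], [3, -16]]
Trace = -8 - 16 = -24
Determinant = -8*-16 - (3)^2 = 119
Discriminant = (-24)^2 - 4*119 = 100.0
Eigenvalues: lambda_1 = -17.0, lambda_2 = -7.0
The function is concave.

1


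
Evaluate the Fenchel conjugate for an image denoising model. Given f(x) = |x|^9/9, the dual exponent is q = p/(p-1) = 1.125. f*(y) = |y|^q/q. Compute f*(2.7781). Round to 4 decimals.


The conjugate exponent q satisfies 1/p + 1/q = 1.
p = 9, so q = 9/(9 - 1) = 1.125
|y|^q = 2.7781^1.125 = 3.1566
f*(2.7781) = 3.1566 / 1.125 = 2.8058


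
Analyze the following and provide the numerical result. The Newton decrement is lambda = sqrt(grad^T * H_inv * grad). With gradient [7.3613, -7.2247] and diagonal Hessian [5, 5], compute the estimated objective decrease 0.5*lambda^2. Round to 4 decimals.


Step 1: H is diagonal, so H^(-1) * g = [1.4723, -1.4449].
Step 2: g^T H^(-1) g = sum_i g_i^2 / H_ii
  = (7.3613)^2/5 + (-7.2247)^2/5
  = 10.8377 + 10.4393 = 21.277
Step 3: Objective decrease = 0.5 * g^T H^(-1) g = 10.6385


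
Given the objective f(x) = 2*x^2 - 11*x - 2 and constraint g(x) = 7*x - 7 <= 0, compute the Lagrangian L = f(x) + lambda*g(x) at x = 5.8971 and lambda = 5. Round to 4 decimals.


Step 1: Evaluate f(x).
f(5.8971) = 2*5.8971^2 - 11*5.8971 - 2 = 2.6835
Step 2: Evaluate g(x).
g(5.8971) = 7*5.8971 - 7 = 34.2797
Step 3: Compute Lagrangian.
L = 2.6835 + 5*34.2797 = 174.082


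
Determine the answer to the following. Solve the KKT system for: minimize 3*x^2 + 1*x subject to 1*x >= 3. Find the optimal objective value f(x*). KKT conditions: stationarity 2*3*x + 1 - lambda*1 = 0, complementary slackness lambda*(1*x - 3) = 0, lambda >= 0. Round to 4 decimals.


Step 1: Try lambda = 0 (constraint inactive).
x_unc = -1/(2*3) = -0.1667
Check: 1*-0.1667 = -0.1667 < 3 -- violated!
Step 2: Constraint must be active: 1*x = 3
x* = 3/1 = 3.0
lambda = (2*3*3.0 + 1)/1 = 19.0
Step 3: Compute optimal value.
f(x*) = 3*3.0^2 + 1*3.0 = 30.0


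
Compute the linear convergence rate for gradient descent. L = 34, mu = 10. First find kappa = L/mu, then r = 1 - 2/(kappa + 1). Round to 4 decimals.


Step 1: Compute the condition number.
kappa = L/mu = 34/10 = 3.4
Step 2: Compute the convergence rate.
r = 1 - 2/(kappa + 1) = 1 - 2*mu/(L + mu) = (L - mu)/(L + mu) = 24/44 = 0.5455


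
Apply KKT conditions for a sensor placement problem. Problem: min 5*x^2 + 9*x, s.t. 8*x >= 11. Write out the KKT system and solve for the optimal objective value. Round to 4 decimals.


Step 1: Try lambda = 0 (constraint inactive).
x_unc = -9/(2*5) = -0.9
Check: 8*-0.9 = -7.2 < 11 -- violated!
Step 2: Constraint must be active: 8*x = 11
x* = 11/8 = 1.375
lambda = (2*5*1.375 + 9)/8 = 2.8438
Step 3: Compute optimal value.
f(x*) = 5*1.375^2 + 9*1.375 = 21.8281


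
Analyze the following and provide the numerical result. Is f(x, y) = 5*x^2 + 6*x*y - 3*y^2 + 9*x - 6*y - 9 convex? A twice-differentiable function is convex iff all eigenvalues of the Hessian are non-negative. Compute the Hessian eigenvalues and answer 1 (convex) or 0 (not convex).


The Hessian of f(x,y) = 5*x^2 + 6*x*y - 3*y^2 + 9*x - 6*y - 9 is:
H = [[10, 6], [6, -6]]
Trace = 10 - 6 = 4
Determinant = 10*-6 - (6)^2 = -96
Discriminant = (4)^2 - 4*-96 = 400.0
Eigenvalues: lambda_1 = -8.0, lambda_2 = 12.0
The function is not convex.

0


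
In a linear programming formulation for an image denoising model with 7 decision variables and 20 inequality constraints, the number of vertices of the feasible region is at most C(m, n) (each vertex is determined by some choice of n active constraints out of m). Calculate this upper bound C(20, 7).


Each vertex corresponds to some choice of n active constraints out of m, so the number of vertices is at most C(m, n) = m! / (n!(m-n)!).
m = 20, n = 7
Numerator: 20 * 19 * 18 * 17 * 16 * 15 * 14
Denominator: 7! = 5040
C(20, 7) = 77520


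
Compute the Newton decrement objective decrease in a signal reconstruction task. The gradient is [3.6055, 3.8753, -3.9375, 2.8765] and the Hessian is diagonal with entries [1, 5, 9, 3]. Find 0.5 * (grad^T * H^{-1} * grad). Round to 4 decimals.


Step 1: H is diagonal, so H^(-1) * g = [3.6055, 0.7751, -0.4375, 0.9588].
Step 2: g^T H^(-1) g = sum_i g_i^2 / H_ii
  = (3.6055)^2/1 + (3.8753)^2/5 + (-3.9375)^2/9 + (2.8765)^2/3
  = 12.9996 + 3.0036 + 1.7227 + 2.7581 = 20.484
Step 3: Objective decrease = 0.5 * g^T H^(-1) g = 10.242


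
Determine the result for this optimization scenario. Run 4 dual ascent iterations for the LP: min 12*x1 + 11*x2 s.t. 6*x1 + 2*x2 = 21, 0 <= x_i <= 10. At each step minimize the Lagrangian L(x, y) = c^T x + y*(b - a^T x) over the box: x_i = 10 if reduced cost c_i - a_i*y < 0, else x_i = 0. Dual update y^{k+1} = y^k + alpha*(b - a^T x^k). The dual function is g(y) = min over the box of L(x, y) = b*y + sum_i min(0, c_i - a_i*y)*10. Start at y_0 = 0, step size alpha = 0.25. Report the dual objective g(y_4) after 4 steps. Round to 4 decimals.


Dual ascent for LP: min 12*x1 + 11*x2, 6*x1 + 2*x2 = 21, 0 <= x_i <= 10
Step 1: y^k = 0.0, reduced costs: (12.0, 11.0)
  x^k = (0.0, 0.0), subgradient = b - a^T x = 21.0
  y^{k+1} = 0.0 + 0.25*21.0 = 5.25
Step 2: y^k = 5.25, reduced costs: (-19.5, 0.5)
  x^k = (10.0, 0.0), subgradient = b - a^T x = -39.0
  y^{k+1} = 5.25 + 0.25*-39.0 = -4.5
Step 3: y^k = -4.5, reduced costs: (39.0, 20.0)
  x^k = (0.0, 0.0), subgradient = b - a^T x = 21.0
  y^{k+1} = -4.5 + 0.25*21.0 = 0.75
Step 4: y^k = 0.75, reduced costs: (7.5, 9.5)
  x^k = (0.0, 0.0), subgradient = b - a^T x = 21.0
  y^{k+1} = 0.75 + 0.25*21.0 = 6.0
Dual objective at y_4 = 6.0: reduced costs (-24.0, -1.0), box minimizer x = (10.0, 10.0)
g(y_4) = b*y + (c1 - a1*y)*x1 + (c2 - a2*y)*x2 = 21*6.0 + (-24.0)*10.0 + (-1.0)*10.0 = 126.0 - 240.0 - 10.0 = -124.0


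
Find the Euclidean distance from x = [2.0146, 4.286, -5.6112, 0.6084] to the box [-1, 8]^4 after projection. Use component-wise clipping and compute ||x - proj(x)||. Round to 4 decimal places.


Project each component onto [-1, 8].
clip(2.0146) = 2.0146, clip(4.286) = 4.286, clip(-5.6112) = -1.0, clip(0.6084) = 0.6084
Projection = [2.0146, 4.286, -1.0, 0.6084]
Squared diffs: [0.0, 0.0, 21.2632, 0.0]
Distance = sqrt(21.2632) = 4.6112


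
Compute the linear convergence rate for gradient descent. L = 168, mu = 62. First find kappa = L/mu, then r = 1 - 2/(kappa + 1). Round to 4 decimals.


Step 1: Compute the condition number.
kappa = L/mu = 168/62 = 2.7097
Step 2: Compute the convergence rate.
r = 1 - 2/(kappa + 1) = 1 - 2*mu/(L + mu) = (L - mu)/(L + mu) = 106/230 = 0.4609


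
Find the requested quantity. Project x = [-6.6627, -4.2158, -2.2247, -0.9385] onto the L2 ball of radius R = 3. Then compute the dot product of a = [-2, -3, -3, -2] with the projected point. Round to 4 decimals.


Step 1: Compute ||x|| (intermediates to 6 decimals).
||x|| = sqrt((-6.6627)^2 + (-4.2158)^2 + (-2.2247)^2 + (-0.9385)^2) = 8.245885
Step 2: Project.
Since ||x|| > R, scale = R/||x|| = 3/8.245885 = 0.363818, proj(x) = scale * x
proj(x) = [-2.42401, -1.533784, -0.809386, -0.341443]
Step 3: Dot product.
a^T * proj(x) = -2*(-2.42401) - 3*(-1.533784) - 3*(-0.809386) - 2*(-0.341443) = 12.5604


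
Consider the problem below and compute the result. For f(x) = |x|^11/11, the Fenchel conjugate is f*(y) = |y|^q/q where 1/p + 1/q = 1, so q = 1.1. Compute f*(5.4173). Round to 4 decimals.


The conjugate exponent q satisfies 1/p + 1/q = 1.
p = 11, so q = 11/(11 - 1) = 1.1
|y|^q = 5.4173^1.1 = 6.4145
f*(5.4173) = 6.4145 / 1.1 = 5.8313


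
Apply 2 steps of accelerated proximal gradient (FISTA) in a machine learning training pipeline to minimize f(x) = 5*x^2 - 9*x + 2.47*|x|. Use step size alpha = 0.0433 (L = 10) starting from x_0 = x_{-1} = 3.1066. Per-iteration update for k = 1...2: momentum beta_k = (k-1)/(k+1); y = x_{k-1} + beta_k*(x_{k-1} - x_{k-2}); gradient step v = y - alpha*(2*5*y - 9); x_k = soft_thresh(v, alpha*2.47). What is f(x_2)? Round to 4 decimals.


FISTA on f(x) = 5*x^2 - 9*x + 2.47*|x|
L = 10, alpha = 0.0433
Iteration 1: beta = 0.0, y = 3.1066 + 0.0*(3.1066 - 3.1066) = 3.1066
  grad(y) = 22.066, v = y - alpha*grad = 2.1511
  prox(v) = soft_thresh(2.1511, 0.107) = 2.0442
Iteration 2: beta = 0.3333, y = 2.0442 + 0.3333*(2.0442 - 3.1066) = 1.6901
  grad(y) = 7.9005, v = y - alpha*grad = 1.348
  prox(v) = soft_thresh(1.348, 0.107) = 1.241
f(x_2) = 5*1.241^2 - 9*1.241 + 2.47*|1.241| = -0.4033


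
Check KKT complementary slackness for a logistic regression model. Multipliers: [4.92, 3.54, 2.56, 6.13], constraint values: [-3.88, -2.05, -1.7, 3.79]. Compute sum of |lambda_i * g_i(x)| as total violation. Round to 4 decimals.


KKT complementary slackness check:
lambda_1 * g_1 = 4.92 * -3.88 = -19.0896
lambda_2 * g_2 = 3.54 * -2.05 = -7.257
lambda_3 * g_3 = 2.56 * -1.7 = -4.352
lambda_4 * g_4 = 6.13 * 3.79 = 23.2327
Total violation = 19.0896 + 7.257 + 4.352 + 23.2327 = 53.9313


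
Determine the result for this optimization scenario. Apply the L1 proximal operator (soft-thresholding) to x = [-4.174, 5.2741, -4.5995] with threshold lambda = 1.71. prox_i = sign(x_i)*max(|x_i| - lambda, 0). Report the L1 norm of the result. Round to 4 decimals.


Soft-thresholding with lambda = 1.71:
prox(-4.174) = sign(-4.174)*max(|-4.174| - 1.71, 0) = -2.464
prox(5.2741) = sign(5.2741)*max(|5.2741| - 1.71, 0) = 3.5641
prox(-4.5995) = sign(-4.5995)*max(|-4.5995| - 1.71, 0) = -2.8895
prox(x) = [-2.464, 3.5641, -2.8895]
||prox(x)||_1 = 2.464 + 3.5641 + 2.8895 = 8.9176


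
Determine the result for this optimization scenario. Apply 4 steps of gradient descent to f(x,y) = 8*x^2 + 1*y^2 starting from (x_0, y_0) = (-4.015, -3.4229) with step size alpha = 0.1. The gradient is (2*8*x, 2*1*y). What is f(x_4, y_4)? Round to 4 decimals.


Gradient descent on f(x,y) = 8*x^2 + 1*y^2.
Starting point: (-4.015, -3.4229), alpha = 0.1
Step 1: grad_x = 2*8*-4.015 = -64.24, grad_y = 2*1*-3.4229 = -6.8458
  x_1 = -4.015 - 0.1*-64.24 = 2.409
  y_1 = -3.4229 - 0.1*-6.8458 = -2.7383
Step 2: grad_x = 2*8*2.409 = 38.544, grad_y = 2*1*-2.7383 = -5.4766
  x_2 = 2.409 - 0.1*38.544 = -1.4454
  y_2 = -2.7383 - 0.1*-5.4766 = -2.1907
Step 3: grad_x = 2*8*-1.4454 = -23.1264, grad_y = 2*1*-2.1907 = -4.3813
  x_3 = -1.4454 - 0.1*-23.1264 = 0.8672
  y_3 = -2.1907 - 0.1*-4.3813 = -1.7525
Step 4: grad_x = 2*8*0.8672 = 13.8758, grad_y = 2*1*-1.7525 = -3.505
  x_4 = 0.8672 - 0.1*13.8758 = -0.5203
  y_4 = -1.7525 - 0.1*-3.505 = -1.402
f(-0.5203, -1.402) = 8*(-0.5203)^2 + 1*(-1.402)^2 = 4.1317


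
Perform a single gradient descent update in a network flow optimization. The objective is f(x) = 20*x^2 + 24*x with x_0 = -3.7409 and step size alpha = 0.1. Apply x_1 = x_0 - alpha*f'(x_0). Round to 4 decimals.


We compute the gradient at x_0 and apply the update.
f'(x) = 40*x + 24
f'(-3.7409) = 40*-3.7409 + 24 = -125.636
x_1 = -3.7409 - 0.1*-125.636 = 8.8227


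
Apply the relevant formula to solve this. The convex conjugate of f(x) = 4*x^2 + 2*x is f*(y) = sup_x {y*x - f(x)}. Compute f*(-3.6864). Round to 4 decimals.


f*(y) = sup_x {y*x - a*x^2 - b*x} = sup_x {(y-b)*x - a*x^2}
FOC: (y - b) - 2a*x = 0 => x* = (y - b)/(2a)
x* = (-3.6864 - 2)/(2*4) = -0.7108
f*(-3.6864) = (y-b)^2/(4a) = (-3.6864 - 2)^2/(4*4)
= 32.3351/16 = 2.0209


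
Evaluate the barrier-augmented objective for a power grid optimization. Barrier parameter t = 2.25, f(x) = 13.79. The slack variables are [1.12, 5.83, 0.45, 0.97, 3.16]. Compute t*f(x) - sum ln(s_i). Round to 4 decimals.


Step 1: Compute log-barrier.
ln values: [0.1133, 1.763, -0.7985, -0.0305, 1.1506]
phi = -(0.1133 + 1.763 - 0.7985 - 0.0305 + 1.1506) = -2.198
Step 2: Compute augmented objective.
t*f(x) = 2.25*13.79 = 31.0275
Total = 31.0275 - 2.198 = 28.8295


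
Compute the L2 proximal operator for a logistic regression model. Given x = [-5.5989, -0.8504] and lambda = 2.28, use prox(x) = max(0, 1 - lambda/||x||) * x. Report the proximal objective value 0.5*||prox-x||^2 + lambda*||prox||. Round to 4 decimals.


Step 1: Compute ||x||.
||x|| = 5.6631
Step 2: Compute scaling factor.
scale = max(0, 1 - 2.28/5.6631) = 0.5974
Step 3: prox(x) = [-3.3448, -0.508]
||prox(x)|| = 3.3831
Step 4: Proximal objective.
0.5*||prox-x||^2 = 2.5992
lambda*||prox|| = 7.7135
Total = 10.3127


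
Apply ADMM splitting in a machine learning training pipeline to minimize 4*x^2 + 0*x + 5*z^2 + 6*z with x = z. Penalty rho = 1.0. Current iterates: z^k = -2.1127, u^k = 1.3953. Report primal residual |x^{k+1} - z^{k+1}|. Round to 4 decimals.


ADMM iteration with rho = 1.0, z^k = -2.1127, u^k = 1.3953
Step 1: x-update.
Minimize 4*x^2 + 0*x + (1.0/2)*(x + 2.1127 + 1.3953)^2
FOC: (2*4 + 1.0)*x = 0 + 1.0*(-2.1127 - 1.3953)
x^{k+1} = -0.3898
Step 2: z-update.
Minimize 5*z^2 + 6*z + (1.0/2)*(-0.3898 - z + 1.3953)^2
FOC: (2*5 + 1.0)*z = -6 + 1.0*(-0.3898 + 1.3953)
z^{k+1} = -0.454
Step 3: u-update.
u^{k+1} = 1.3953 - 0.3898 + 0.454 = 1.4596
Step 4: Primal residual = |-0.3898 + 0.454| = 0.0643


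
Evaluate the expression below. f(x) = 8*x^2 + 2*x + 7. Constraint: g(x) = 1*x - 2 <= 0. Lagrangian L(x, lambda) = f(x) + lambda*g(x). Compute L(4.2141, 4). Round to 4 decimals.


Step 1: Evaluate f(x).
f(4.2141) = 8*4.2141^2 + 2*4.2141 + 7 = 157.4973
Step 2: Evaluate g(x).
g(4.2141) = 1*4.2141 - 2 = 2.2141
Step 3: Compute Lagrangian.
L = 157.4973 + 4*2.2141 = 166.3537


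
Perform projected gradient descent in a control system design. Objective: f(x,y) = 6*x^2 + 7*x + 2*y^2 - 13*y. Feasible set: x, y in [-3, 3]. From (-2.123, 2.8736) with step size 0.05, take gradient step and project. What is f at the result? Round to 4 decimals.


Step 1: Compute gradient at (-2.123, 2.8736).
grad_x = 2*6*-2.123 + 7 = -18.476
grad_y = 2*2*2.8736 - 13 = -1.5056
Step 2: Gradient step.
x_raw = -2.123 - 0.05*-18.476 = -1.1992
y_raw = 2.8736 - 0.05*-1.5056 = 2.9489
Step 3: Project onto [-3, 3].
x_proj = clip(-1.1992) = -1.1992
y_proj = clip(2.9489) = 2.9489
Step 4: Evaluate f.
f(-1.1992, 2.9489) = -20.7096


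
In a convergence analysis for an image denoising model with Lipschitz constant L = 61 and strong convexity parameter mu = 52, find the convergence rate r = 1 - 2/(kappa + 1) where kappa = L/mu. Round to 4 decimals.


Step 1: Compute the condition number.
kappa = L/mu = 61/52 = 1.1731
Step 2: Compute the convergence rate.
r = 1 - 2/(kappa + 1) = 1 - 2*mu/(L + mu) = (L - mu)/(L + mu) = 9/113 = 0.0796


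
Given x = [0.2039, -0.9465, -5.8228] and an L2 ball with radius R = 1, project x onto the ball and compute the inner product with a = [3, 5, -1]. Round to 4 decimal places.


Step 1: Compute ||x|| (intermediates to 6 decimals).
||x|| = sqrt(0.2039^2 + (-0.9465)^2 + (-5.8228)^2) = 5.902748
Step 2: Project.
Since ||x|| > R, scale = R/||x|| = 1/5.902748 = 0.169413, proj(x) = scale * x
proj(x) = [0.034543, -0.160349, -0.986458]
Step 3: Dot product.
a^T * proj(x) = 3*0.034543 + 5*(-0.160349) - 1*(-0.986458) = 0.2883


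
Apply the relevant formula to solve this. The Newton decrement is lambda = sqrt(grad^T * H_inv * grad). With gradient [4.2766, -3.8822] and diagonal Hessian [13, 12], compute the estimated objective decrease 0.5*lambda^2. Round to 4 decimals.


Step 1: H is diagonal, so H^(-1) * g = [0.329, -0.3235].
Step 2: g^T H^(-1) g = sum_i g_i^2 / H_ii
  = (4.2766)^2/13 + (-3.8822)^2/12
  = 1.4069 + 1.256 = 2.6628
Step 3: Objective decrease = 0.5 * g^T H^(-1) g = 1.3314


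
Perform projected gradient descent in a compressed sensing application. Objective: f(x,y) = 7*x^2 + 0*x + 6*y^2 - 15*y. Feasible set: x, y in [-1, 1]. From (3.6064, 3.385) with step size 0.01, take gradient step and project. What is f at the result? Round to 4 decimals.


Step 1: Compute gradient at (3.6064, 3.385).
grad_x = 2*7*3.6064 + 0 = 50.4896
grad_y = 2*6*3.385 - 15 = 25.62
Step 2: Gradient step.
x_raw = 3.6064 - 0.01*50.4896 = 3.1015
y_raw = 3.385 - 0.01*25.62 = 3.1288
Step 3: Project onto [-1, 1].
x_proj = clip(3.1015) = 1.0
y_proj = clip(3.1288) = 1.0
Step 4: Evaluate f.
f(1.0, 1.0) = -2.0


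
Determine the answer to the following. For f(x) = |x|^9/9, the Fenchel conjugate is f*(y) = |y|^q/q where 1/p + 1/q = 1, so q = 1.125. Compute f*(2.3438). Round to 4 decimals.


The conjugate exponent q satisfies 1/p + 1/q = 1.
p = 9, so q = 9/(9 - 1) = 1.125
|y|^q = 2.3438^1.125 = 2.6071
f*(2.3438) = 2.6071 / 1.125 = 2.3174


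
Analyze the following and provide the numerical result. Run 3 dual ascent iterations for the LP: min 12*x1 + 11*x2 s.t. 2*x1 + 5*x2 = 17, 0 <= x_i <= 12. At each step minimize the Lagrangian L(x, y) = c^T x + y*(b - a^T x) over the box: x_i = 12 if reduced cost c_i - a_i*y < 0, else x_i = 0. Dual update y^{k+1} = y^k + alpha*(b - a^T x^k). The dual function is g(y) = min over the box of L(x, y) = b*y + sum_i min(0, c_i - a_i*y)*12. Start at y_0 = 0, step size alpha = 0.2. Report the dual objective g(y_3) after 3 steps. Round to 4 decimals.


Dual ascent for LP: min 12*x1 + 11*x2, 2*x1 + 5*x2 = 17, 0 <= x_i <= 12
Step 1: y^k = 0.0, reduced costs: (12.0, 11.0)
  x^k = (0.0, 0.0), subgradient = b - a^T x = 17.0
  y^{k+1} = 0.0 + 0.2*17.0 = 3.4
Step 2: y^k = 3.4, reduced costs: (5.2, -6.0)
  x^k = (0.0, 12.0), subgradient = b - a^T x = -43.0
  y^{k+1} = 3.4 + 0.2*-43.0 = -5.2
Step 3: y^k = -5.2, reduced costs: (22.4, 37.0)
  x^k = (0.0, 0.0), subgradient = b - a^T x = 17.0
  y^{k+1} = -5.2 + 0.2*17.0 = -1.8
Dual objective at y_3 = -1.8: reduced costs (15.6, 20.0), box minimizer x = (0.0, 0.0)
g(y_3) = b*y + (c1 - a1*y)*x1 + (c2 - a2*y)*x2 = 17*(-1.8) + 15.6*0.0 + 20.0*0.0 = -30.6 + 0.0 + 0.0 = -30.6


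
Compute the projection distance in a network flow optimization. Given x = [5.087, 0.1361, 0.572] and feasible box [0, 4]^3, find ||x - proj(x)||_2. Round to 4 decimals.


Project each component onto [0, 4].
clip(5.087) = 4.0, clip(0.1361) = 0.1361, clip(0.572) = 0.572
Projection = [4.0, 0.1361, 0.572]
Squared diffs: [1.1816, 0.0, 0.0]
Distance = sqrt(1.1816) = 1.087


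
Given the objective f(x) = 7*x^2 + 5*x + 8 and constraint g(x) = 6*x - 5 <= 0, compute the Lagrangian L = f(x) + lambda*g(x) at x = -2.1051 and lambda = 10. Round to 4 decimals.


Step 1: Evaluate f(x).
f(-2.1051) = 7*(-2.1051)^2 + 5*(-2.1051) + 8 = 28.4946
Step 2: Evaluate g(x).
g(-2.1051) = 6*-2.1051 - 5 = -17.6306
Step 3: Compute Lagrangian.
L = 28.4946 + 10*-17.6306 = -147.8114


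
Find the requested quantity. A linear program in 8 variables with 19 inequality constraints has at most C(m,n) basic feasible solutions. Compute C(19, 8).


Each vertex corresponds to some choice of n active constraints out of m, so the number of vertices is at most C(m, n) = m! / (n!(m-n)!).
m = 19, n = 8
Numerator: 19 * 18 * 17 * 16 * 15 * 14 * 13 * 12
Denominator: 8! = 40320
C(19, 8) = 75582


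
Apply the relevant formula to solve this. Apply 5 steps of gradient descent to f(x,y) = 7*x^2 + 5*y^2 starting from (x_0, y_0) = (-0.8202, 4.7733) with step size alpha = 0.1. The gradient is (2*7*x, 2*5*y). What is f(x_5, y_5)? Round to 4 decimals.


Gradient descent on f(x,y) = 7*x^2 + 5*y^2.
Starting point: (-0.8202, 4.7733), alpha = 0.1
Step 1: grad_x = 2*7*-0.8202 = -11.4828, grad_y = 2*5*4.7733 = 47.733
  x_1 = -0.8202 - 0.1*-11.4828 = 0.3281
  y_1 = 4.7733 - 0.1*47.733 = 0.0
Step 2: grad_x = 2*7*0.3281 = 4.5931, grad_y = 2*5*0.0 = 0.0
  x_2 = 0.3281 - 0.1*4.5931 = -0.1312
  y_2 = 0.0 - 0.1*0.0 = 0.0
Step 3: grad_x = 2*7*-0.1312 = -1.8372, grad_y = 2*5*0.0 = 0.0
  x_3 = -0.1312 - 0.1*-1.8372 = 0.0525
  y_3 = 0.0 - 0.1*0.0 = 0.0
Step 4: grad_x = 2*7*0.0525 = 0.7349, grad_y = 2*5*0.0 = 0.0
  x_4 = 0.0525 - 0.1*0.7349 = -0.021
  y_4 = 0.0 - 0.1*0.0 = 0.0
Step 5: grad_x = 2*7*-0.021 = -0.294, grad_y = 2*5*0.0 = 0.0
  x_5 = -0.021 - 0.1*-0.294 = 0.0084
  y_5 = 0.0 - 0.1*0.0 = 0.0
f(0.0084, 0.0) = 7*0.0084^2 + 5*0.0^2 = 0.0005


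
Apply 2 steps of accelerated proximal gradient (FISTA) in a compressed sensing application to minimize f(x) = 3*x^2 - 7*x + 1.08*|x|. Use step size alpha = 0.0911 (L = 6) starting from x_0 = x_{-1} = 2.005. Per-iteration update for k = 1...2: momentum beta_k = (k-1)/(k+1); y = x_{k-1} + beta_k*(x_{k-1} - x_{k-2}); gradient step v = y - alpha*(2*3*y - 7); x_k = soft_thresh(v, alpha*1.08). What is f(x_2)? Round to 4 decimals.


FISTA on f(x) = 3*x^2 - 7*x + 1.08*|x|
L = 6, alpha = 0.0911
Iteration 1: beta = 0.0, y = 2.005 + 0.0*(2.005 - 2.005) = 2.005
  grad(y) = 5.03, v = y - alpha*grad = 1.5468
  prox(v) = soft_thresh(1.5468, 0.0984) = 1.4484
Iteration 2: beta = 0.3333, y = 1.4484 + 0.3333*(1.4484 - 2.005) = 1.2628
  grad(y) = 0.577, v = y - alpha*grad = 1.2103
  prox(v) = soft_thresh(1.2103, 0.0984) = 1.1119
f(x_2) = 3*1.1119^2 - 7*1.1119 + 1.08*|1.1119| = -2.8735


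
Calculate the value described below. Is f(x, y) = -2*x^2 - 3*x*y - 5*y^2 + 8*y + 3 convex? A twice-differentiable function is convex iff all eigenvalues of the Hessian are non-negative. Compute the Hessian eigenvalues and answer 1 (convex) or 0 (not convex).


The Hessian of f(x,y) = -2*x^2 - 3*x*y - 5*y^2 + 8*y + 3 is:
H = [[-4, -3], [-3, -10]]
Trace = -4 - 10 = -14
Determinant = -4*-10 - (-3)^2 = 31
Discriminant = (-14)^2 - 4*31 = 72.0
Eigenvalues: lambda_1 = -11.2426, lambda_2 = -2.7574
The function is not convex.

0


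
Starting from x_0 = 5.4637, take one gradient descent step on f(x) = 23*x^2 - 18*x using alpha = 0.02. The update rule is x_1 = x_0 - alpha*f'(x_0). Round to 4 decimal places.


We compute the gradient at x_0 and apply the update.
f'(x) = 46*x - 18
f'(5.4637) = 46*5.4637 - 18 = 233.3302
x_1 = 5.4637 - 0.02*233.3302 = 0.7971


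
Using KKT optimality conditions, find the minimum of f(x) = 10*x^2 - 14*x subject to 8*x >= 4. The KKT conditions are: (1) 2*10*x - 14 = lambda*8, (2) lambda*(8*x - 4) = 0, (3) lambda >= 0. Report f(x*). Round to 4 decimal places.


Step 1: Try lambda = 0 (constraint inactive).
Stationarity: 2*10*x - 14 = 0
x* = 14/(2*10) = 0.7
Check constraint: 8*0.7 = 5.6 >= 4 -- satisfied.
Step 2: Compute optimal value.
f(x*) = 10*0.7^2 - 14*0.7 = -4.9


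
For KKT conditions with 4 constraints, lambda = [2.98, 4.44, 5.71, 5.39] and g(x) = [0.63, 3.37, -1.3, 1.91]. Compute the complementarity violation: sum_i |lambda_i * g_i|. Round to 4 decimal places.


KKT complementary slackness check:
lambda_1 * g_1 = 2.98 * 0.63 = 1.8774
lambda_2 * g_2 = 4.44 * 3.37 = 14.9628
lambda_3 * g_3 = 5.71 * -1.3 = -7.423
lambda_4 * g_4 = 5.39 * 1.91 = 10.2949
Total violation = 1.8774 + 14.9628 + 7.423 + 10.2949 = 34.5581


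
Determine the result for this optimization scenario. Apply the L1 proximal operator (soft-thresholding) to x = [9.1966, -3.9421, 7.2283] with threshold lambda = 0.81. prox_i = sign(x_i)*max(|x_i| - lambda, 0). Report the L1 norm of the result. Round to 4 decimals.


Soft-thresholding with lambda = 0.81:
prox(9.1966) = sign(9.1966)*max(|9.1966| - 0.81, 0) = 8.3866
prox(-3.9421) = sign(-3.9421)*max(|-3.9421| - 0.81, 0) = -3.1321
prox(7.2283) = sign(7.2283)*max(|7.2283| - 0.81, 0) = 6.4183
prox(x) = [8.3866, -3.1321, 6.4183]
||prox(x)||_1 = 8.3866 + 3.1321 + 6.4183 = 17.937


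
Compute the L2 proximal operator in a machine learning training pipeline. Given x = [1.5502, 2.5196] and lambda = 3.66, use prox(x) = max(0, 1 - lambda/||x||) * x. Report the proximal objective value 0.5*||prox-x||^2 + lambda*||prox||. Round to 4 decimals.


Step 1: Compute ||x||.
||x|| = 2.9583
Step 2: Compute scaling factor.
scale = max(0, 1 - 3.66/2.9583) = 0.0
Step 3: prox(x) = [0.0, 0.0]
||prox(x)|| = 0.0
Step 4: Proximal objective.
0.5*||prox-x||^2 = 4.3758
lambda*||prox|| = 0.0
Total = 4.3758


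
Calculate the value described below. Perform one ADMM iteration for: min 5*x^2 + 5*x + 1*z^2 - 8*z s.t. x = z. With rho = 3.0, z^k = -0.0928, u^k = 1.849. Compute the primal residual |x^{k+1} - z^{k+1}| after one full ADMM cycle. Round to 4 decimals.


ADMM iteration with rho = 3.0, z^k = -0.0928, u^k = 1.849
Step 1: x-update.
Minimize 5*x^2 + 5*x + (3.0/2)*(x + 0.0928 + 1.849)^2
FOC: (2*5 + 3.0)*x = -5 + 3.0*(-0.0928 - 1.849)
x^{k+1} = -0.8327
Step 2: z-update.
Minimize 1*z^2 - 8*z + (3.0/2)*(-0.8327 - z + 1.849)^2
FOC: (2*1 + 3.0)*z = 8 + 3.0*(-0.8327 + 1.849)
z^{k+1} = 2.2098
Step 3: u-update.
u^{k+1} = 1.849 - 0.8327 - 2.2098 = -1.1935
Step 4: Primal residual = |-0.8327 - 2.2098| = 3.0425


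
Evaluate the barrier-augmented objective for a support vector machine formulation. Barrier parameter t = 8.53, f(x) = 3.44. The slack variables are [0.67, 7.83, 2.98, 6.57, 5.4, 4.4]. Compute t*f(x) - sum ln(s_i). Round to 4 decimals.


Step 1: Compute log-barrier.
ln values: [-0.4005, 2.058, 1.0919, 1.8825, 1.6864, 1.4816]
phi = -(-0.4005 + 2.058 + 1.0919 + 1.8825 + 1.6864 + 1.4816) = -7.7999
Step 2: Compute augmented objective.
t*f(x) = 8.53*3.44 = 29.3432
Total = 29.3432 - 7.7999 = 21.5433


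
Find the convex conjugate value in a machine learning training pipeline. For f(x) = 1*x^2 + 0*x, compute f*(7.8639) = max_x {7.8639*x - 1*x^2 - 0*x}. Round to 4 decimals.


f*(y) = sup_x {y*x - a*x^2 - b*x} = sup_x {(y-b)*x - a*x^2}
FOC: (y - b) - 2a*x = 0 => x* = (y - b)/(2a)
x* = (7.8639 - 0)/(2*1) = 3.932
f*(7.8639) = (y-b)^2/(4a) = (7.8639 - 0)^2/(4*1)
= 61.8409/4 = 15.4602


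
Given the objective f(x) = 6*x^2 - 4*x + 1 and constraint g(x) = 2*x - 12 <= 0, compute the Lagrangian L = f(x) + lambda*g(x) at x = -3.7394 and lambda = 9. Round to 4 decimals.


Step 1: Evaluate f(x).
f(-3.7394) = 6*(-3.7394)^2 - 4*(-3.7394) + 1 = 99.8563
Step 2: Evaluate g(x).
g(-3.7394) = 2*-3.7394 - 12 = -19.4788
Step 3: Compute Lagrangian.
L = 99.8563 + 9*-19.4788 = -75.4529


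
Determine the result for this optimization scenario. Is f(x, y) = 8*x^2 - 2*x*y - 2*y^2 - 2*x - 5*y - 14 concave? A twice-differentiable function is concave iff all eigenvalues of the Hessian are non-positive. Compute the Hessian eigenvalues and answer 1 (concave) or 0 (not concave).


The Hessian of f(x,y) = 8*x^2 - 2*x*y - 2*y^2 - 2*x - 5*y - 14 is:
H = [[16, -2], [-2, -4]]
Trace = 16 - 4 = 12
Determinant = 16*-4 - (-2)^2 = -68
Discriminant = (12)^2 - 4*-68 = 416.0
Eigenvalues: lambda_1 = -4.198, lambda_2 = 16.198
The function is not concave.

0
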